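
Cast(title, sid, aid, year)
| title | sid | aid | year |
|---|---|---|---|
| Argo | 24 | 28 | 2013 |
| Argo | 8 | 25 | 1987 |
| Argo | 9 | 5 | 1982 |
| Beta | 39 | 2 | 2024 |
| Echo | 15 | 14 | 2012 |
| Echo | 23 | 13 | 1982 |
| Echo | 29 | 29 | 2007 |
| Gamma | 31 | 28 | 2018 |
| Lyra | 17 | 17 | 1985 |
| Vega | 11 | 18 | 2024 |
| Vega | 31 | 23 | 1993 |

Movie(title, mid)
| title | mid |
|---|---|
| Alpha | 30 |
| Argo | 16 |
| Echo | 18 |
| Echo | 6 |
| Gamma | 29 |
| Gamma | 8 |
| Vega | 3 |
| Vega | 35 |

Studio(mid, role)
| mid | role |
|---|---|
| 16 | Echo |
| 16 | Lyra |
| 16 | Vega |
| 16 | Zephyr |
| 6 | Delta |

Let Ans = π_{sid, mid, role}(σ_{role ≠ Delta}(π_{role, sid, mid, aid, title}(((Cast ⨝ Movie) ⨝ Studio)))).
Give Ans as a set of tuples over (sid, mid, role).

Natural join on title: {(Argo, 24, 28, 2013, 16), (Argo, 8, 25, 1987, 16), (Argo, 9, 5, 1982, 16), (Echo, 15, 14, 2012, 18), (Echo, 15, 14, 2012, 6), (Echo, 23, 13, 1982, 18), (Echo, 23, 13, 1982, 6), (Echo, 29, 29, 2007, 18), (Echo, 29, 29, 2007, 6), (Gamma, 31, 28, 2018, 29), (Gamma, 31, 28, 2018, 8), (Vega, 11, 18, 2024, 3), (Vega, 11, 18, 2024, 35), (Vega, 31, 23, 1993, 3), (Vega, 31, 23, 1993, 35)}
Natural join on mid: {(Argo, 24, 28, 2013, 16, Echo), (Argo, 24, 28, 2013, 16, Lyra), (Argo, 24, 28, 2013, 16, Vega), (Argo, 24, 28, 2013, 16, Zephyr), (Argo, 8, 25, 1987, 16, Echo), (Argo, 8, 25, 1987, 16, Lyra), (Argo, 8, 25, 1987, 16, Vega), (Argo, 8, 25, 1987, 16, Zephyr), (Argo, 9, 5, 1982, 16, Echo), (Argo, 9, 5, 1982, 16, Lyra), (Argo, 9, 5, 1982, 16, Vega), (Argo, 9, 5, 1982, 16, Zephyr), (Echo, 15, 14, 2012, 6, Delta), (Echo, 23, 13, 1982, 6, Delta), (Echo, 29, 29, 2007, 6, Delta)}
Projecting to role, sid, mid, aid, title: {(Delta, 15, 6, 14, Echo), (Delta, 23, 6, 13, Echo), (Delta, 29, 6, 29, Echo), (Echo, 24, 16, 28, Argo), (Echo, 8, 16, 25, Argo), (Echo, 9, 16, 5, Argo), (Lyra, 24, 16, 28, Argo), (Lyra, 8, 16, 25, Argo), (Lyra, 9, 16, 5, Argo), (Vega, 24, 16, 28, Argo), (Vega, 8, 16, 25, Argo), (Vega, 9, 16, 5, Argo), (Zephyr, 24, 16, 28, Argo), (Zephyr, 8, 16, 25, Argo), (Zephyr, 9, 16, 5, Argo)}
σ[role ≠ Delta]: keep tuples satisfying role ≠ Delta → {(Echo, 24, 16, 28, Argo), (Echo, 8, 16, 25, Argo), (Echo, 9, 16, 5, Argo), (Lyra, 24, 16, 28, Argo), (Lyra, 8, 16, 25, Argo), (Lyra, 9, 16, 5, Argo), (Vega, 24, 16, 28, Argo), (Vega, 8, 16, 25, Argo), (Vega, 9, 16, 5, Argo), (Zephyr, 24, 16, 28, Argo), (Zephyr, 8, 16, 25, Argo), (Zephyr, 9, 16, 5, Argo)}
Projecting to sid, mid, role: {(24, 16, Echo), (24, 16, Lyra), (24, 16, Vega), (24, 16, Zephyr), (8, 16, Echo), (8, 16, Lyra), (8, 16, Vega), (8, 16, Zephyr), (9, 16, Echo), (9, 16, Lyra), (9, 16, Vega), (9, 16, Zephyr)}

{(24, 16, Echo), (24, 16, Lyra), (24, 16, Vega), (24, 16, Zephyr), (8, 16, Echo), (8, 16, Lyra), (8, 16, Vega), (8, 16, Zephyr), (9, 16, Echo), (9, 16, Lyra), (9, 16, Vega), (9, 16, Zephyr)}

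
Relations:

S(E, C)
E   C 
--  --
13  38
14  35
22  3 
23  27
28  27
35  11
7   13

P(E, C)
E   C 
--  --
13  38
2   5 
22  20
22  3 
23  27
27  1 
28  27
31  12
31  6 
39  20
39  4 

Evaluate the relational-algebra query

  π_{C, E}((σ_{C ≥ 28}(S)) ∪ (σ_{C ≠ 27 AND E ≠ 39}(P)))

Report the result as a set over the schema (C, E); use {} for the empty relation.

{(1, 27), (12, 31), (20, 22), (3, 22), (35, 14), (38, 13), (5, 2), (6, 31)}

Apply σ_{C ≥ 28}; surviving tuples: {(13, 38), (14, 35)}
Apply σ_{C ≠ 27 AND E ≠ 39}; surviving tuples: {(13, 38), (2, 5), (22, 20), (22, 3), (27, 1), (31, 12), (31, 6)}
Union: {(13, 38), (14, 35)} with {(13, 38), (2, 5), (22, 20), (22, 3), (27, 1), (31, 12), (31, 6)} → {(13, 38), (14, 35), (2, 5), (22, 20), (22, 3), (27, 1), (31, 12), (31, 6)}
π[C, E]: project onto (C, E) → {(1, 27), (12, 31), (20, 22), (3, 22), (35, 14), (38, 13), (5, 2), (6, 31)}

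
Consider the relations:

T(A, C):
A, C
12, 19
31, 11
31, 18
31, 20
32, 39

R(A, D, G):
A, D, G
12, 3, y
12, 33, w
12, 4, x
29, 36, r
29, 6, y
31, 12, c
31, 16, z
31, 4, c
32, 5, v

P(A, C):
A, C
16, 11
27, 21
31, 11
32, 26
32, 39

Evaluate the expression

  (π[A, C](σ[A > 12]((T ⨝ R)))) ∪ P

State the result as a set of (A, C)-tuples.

T ⋈ R (natural join on A): {(12, 19, 3, y), (12, 19, 33, w), (12, 19, 4, x), (31, 11, 12, c), (31, 11, 16, z), (31, 11, 4, c), (31, 18, 12, c), (31, 18, 16, z), (31, 18, 4, c), (31, 20, 12, c), (31, 20, 16, z), (31, 20, 4, c), (32, 39, 5, v)}
Filtering on A > 12 leaves {(31, 11, 12, c), (31, 11, 16, z), (31, 11, 4, c), (31, 18, 12, c), (31, 18, 16, z), (31, 18, 4, c), (31, 20, 12, c), (31, 20, 16, z), (31, 20, 4, c), (32, 39, 5, v)}.
π_{A, C} gives {(31, 11), (31, 18), (31, 20), (32, 39)} (6 duplicate(s) eliminated).
Taking the union: {(16, 11), (27, 21), (31, 11), (31, 18), (31, 20), (32, 26), (32, 39)}

{(16, 11), (27, 21), (31, 11), (31, 18), (31, 20), (32, 26), (32, 39)}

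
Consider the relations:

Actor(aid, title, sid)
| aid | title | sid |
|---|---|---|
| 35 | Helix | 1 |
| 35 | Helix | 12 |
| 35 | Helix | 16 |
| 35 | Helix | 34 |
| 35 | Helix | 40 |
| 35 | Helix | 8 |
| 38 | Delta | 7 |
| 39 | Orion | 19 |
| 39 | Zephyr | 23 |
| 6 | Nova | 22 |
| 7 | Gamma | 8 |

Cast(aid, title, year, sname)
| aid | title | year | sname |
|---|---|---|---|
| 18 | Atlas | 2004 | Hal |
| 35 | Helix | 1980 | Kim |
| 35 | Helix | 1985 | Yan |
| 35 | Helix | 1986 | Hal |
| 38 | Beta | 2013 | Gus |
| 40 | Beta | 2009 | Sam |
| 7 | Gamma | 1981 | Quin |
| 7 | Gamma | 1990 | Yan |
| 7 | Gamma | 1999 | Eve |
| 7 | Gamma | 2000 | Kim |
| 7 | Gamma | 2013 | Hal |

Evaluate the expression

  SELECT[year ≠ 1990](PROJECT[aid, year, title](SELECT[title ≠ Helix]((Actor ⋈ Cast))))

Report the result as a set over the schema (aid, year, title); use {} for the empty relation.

{(7, 1981, Gamma), (7, 1999, Gamma), (7, 2000, Gamma), (7, 2013, Gamma)}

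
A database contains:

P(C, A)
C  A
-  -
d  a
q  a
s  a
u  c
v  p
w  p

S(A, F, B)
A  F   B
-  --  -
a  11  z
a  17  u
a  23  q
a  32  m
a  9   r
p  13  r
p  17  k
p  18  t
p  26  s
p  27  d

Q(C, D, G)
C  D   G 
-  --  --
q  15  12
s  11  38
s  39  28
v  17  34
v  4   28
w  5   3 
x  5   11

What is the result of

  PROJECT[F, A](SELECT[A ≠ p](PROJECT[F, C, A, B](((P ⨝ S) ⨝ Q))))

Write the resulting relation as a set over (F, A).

{(11, a), (17, a), (23, a), (32, a), (9, a)}

Joining P and S on A yields {(d, a, 11, z), (d, a, 17, u), (d, a, 23, q), (d, a, 32, m), (d, a, 9, r), (q, a, 11, z), (q, a, 17, u), (q, a, 23, q), (q, a, 32, m), (q, a, 9, r), (s, a, 11, z), (s, a, 17, u), (s, a, 23, q), (s, a, 32, m), (s, a, 9, r), (v, p, 13, r), (v, p, 17, k), (v, p, 18, t), (v, p, 26, s), (v, p, 27, d), (w, p, 13, r), (w, p, 17, k), (w, p, 18, t), (w, p, 26, s), (w, p, 27, d)}.
Joining (P ⨝ S) and Q on C yields {(q, a, 11, z, 15, 12), (q, a, 17, u, 15, 12), (q, a, 23, q, 15, 12), (q, a, 32, m, 15, 12), (q, a, 9, r, 15, 12), (s, a, 11, z, 11, 38), (s, a, 11, z, 39, 28), (s, a, 17, u, 11, 38), (s, a, 17, u, 39, 28), (s, a, 23, q, 11, 38), (s, a, 23, q, 39, 28), (s, a, 32, m, 11, 38), (s, a, 32, m, 39, 28), (s, a, 9, r, 11, 38), (s, a, 9, r, 39, 28), (v, p, 13, r, 17, 34), (v, p, 13, r, 4, 28), (v, p, 17, k, 17, 34), (v, p, 17, k, 4, 28), (v, p, 18, t, 17, 34), (v, p, 18, t, 4, 28), (v, p, 26, s, 17, 34), (v, p, 26, s, 4, 28), (v, p, 27, d, 17, 34), (v, p, 27, d, 4, 28), (w, p, 13, r, 5, 3), (w, p, 17, k, 5, 3), (w, p, 18, t, 5, 3), (w, p, 26, s, 5, 3), (w, p, 27, d, 5, 3)}.
Projecting to F, C, A, B (10 duplicate(s) eliminated): {(11, q, a, z), (11, s, a, z), (13, v, p, r), (13, w, p, r), (17, q, a, u), (17, s, a, u), (17, v, p, k), (17, w, p, k), (18, v, p, t), (18, w, p, t), (23, q, a, q), (23, s, a, q), (26, v, p, s), (26, w, p, s), (27, v, p, d), (27, w, p, d), (32, q, a, m), (32, s, a, m), (9, q, a, r), (9, s, a, r)}
Selection A ≠ p: {(11, q, a, z), (11, s, a, z), (17, q, a, u), (17, s, a, u), (23, q, a, q), (23, s, a, q), (32, q, a, m), (32, s, a, m), (9, q, a, r), (9, s, a, r)}
Projecting to F, A (5 duplicate(s) eliminated): {(11, a), (17, a), (23, a), (32, a), (9, a)}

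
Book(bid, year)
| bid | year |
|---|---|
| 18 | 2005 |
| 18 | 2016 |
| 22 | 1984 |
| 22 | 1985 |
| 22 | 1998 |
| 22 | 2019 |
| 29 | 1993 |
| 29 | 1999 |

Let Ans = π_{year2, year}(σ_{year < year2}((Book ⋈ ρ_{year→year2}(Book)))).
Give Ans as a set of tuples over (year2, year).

{(1985, 1984), (1998, 1984), (1998, 1985), (1999, 1993), (2016, 2005), (2019, 1984), (2019, 1985), (2019, 1998)}

ρ[year→year2]: schema becomes (bid, year2); tuples unchanged.
Joining Book and ρ_{year→year2}(Book) on bid yields {(18, 2005, 2005), (18, 2005, 2016), (18, 2016, 2005), (18, 2016, 2016), (22, 1984, 1984), (22, 1984, 1985), (22, 1984, 1998), (22, 1984, 2019), (22, 1985, 1984), (22, 1985, 1985), (22, 1985, 1998), (22, 1985, 2019), (22, 1998, 1984), (22, 1998, 1985), (22, 1998, 1998), (22, 1998, 2019), (22, 2019, 1984), (22, 2019, 1985), (22, 2019, 1998), (22, 2019, 2019), (29, 1993, 1993), (29, 1993, 1999), (29, 1999, 1993), (29, 1999, 1999)}.
Apply σ_{year < year2}; surviving tuples: {(18, 2005, 2016), (22, 1984, 1985), (22, 1984, 1998), (22, 1984, 2019), (22, 1985, 1998), (22, 1985, 2019), (22, 1998, 2019), (29, 1993, 1999)}
π[year2, year]: project onto (year2, year) → {(1985, 1984), (1998, 1984), (1998, 1985), (1999, 1993), (2016, 2005), (2019, 1984), (2019, 1985), (2019, 1998)}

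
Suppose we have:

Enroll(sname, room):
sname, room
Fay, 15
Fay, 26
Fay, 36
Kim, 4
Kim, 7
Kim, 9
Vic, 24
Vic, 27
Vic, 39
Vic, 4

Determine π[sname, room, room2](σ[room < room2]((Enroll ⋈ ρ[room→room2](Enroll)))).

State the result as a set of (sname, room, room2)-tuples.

{(Fay, 15, 26), (Fay, 15, 36), (Fay, 26, 36), (Kim, 4, 7), (Kim, 4, 9), (Kim, 7, 9), (Vic, 24, 27), (Vic, 24, 39), (Vic, 27, 39), (Vic, 4, 24), (Vic, 4, 27), (Vic, 4, 39)}

ρ[room→room2]: schema becomes (sname, room2); tuples unchanged.
Joining Enroll and ρ[room→room2](Enroll) on sname yields {(Fay, 15, 15), (Fay, 15, 26), (Fay, 15, 36), (Fay, 26, 15), (Fay, 26, 26), (Fay, 26, 36), (Fay, 36, 15), (Fay, 36, 26), (Fay, 36, 36), (Kim, 4, 4), (Kim, 4, 7), (Kim, 4, 9), (Kim, 7, 4), (Kim, 7, 7), (Kim, 7, 9), (Kim, 9, 4), (Kim, 9, 7), (Kim, 9, 9), (Vic, 24, 24), (Vic, 24, 27), (Vic, 24, 39), (Vic, 24, 4), (Vic, 27, 24), (Vic, 27, 27), (Vic, 27, 39), (Vic, 27, 4), (Vic, 39, 24), (Vic, 39, 27), (Vic, 39, 39), (Vic, 39, 4), (Vic, 4, 24), (Vic, 4, 27), (Vic, 4, 39), (Vic, 4, 4)}.
Apply σ_{room < room2}; surviving tuples: {(Fay, 15, 26), (Fay, 15, 36), (Fay, 26, 36), (Kim, 4, 7), (Kim, 4, 9), (Kim, 7, 9), (Vic, 24, 27), (Vic, 24, 39), (Vic, 27, 39), (Vic, 4, 24), (Vic, 4, 27), (Vic, 4, 39)}
Projecting to sname, room, room2: {(Fay, 15, 26), (Fay, 15, 36), (Fay, 26, 36), (Kim, 4, 7), (Kim, 4, 9), (Kim, 7, 9), (Vic, 24, 27), (Vic, 24, 39), (Vic, 27, 39), (Vic, 4, 24), (Vic, 4, 27), (Vic, 4, 39)}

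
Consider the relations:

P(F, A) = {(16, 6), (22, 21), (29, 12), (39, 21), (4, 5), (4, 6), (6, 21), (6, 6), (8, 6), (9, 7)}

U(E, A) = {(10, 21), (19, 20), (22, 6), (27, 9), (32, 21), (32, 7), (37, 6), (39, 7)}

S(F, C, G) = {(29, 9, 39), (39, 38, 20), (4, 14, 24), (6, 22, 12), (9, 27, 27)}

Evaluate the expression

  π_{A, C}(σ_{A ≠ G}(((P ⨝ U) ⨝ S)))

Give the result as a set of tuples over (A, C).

{(21, 22), (21, 38), (6, 14), (6, 22), (7, 27)}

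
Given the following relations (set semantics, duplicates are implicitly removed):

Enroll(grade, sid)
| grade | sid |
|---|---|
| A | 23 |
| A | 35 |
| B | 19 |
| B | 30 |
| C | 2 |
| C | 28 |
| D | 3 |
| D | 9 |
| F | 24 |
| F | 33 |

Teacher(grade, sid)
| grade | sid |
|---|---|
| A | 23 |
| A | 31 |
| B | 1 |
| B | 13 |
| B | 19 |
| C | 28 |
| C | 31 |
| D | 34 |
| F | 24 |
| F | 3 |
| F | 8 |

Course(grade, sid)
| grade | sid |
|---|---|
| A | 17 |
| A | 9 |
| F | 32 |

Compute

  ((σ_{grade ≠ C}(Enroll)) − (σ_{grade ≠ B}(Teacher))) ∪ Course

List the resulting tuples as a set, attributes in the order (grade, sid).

σ[grade ≠ C]: keep tuples satisfying grade ≠ C → {(A, 23), (A, 35), (B, 19), (B, 30), (D, 3), (D, 9), (F, 24), (F, 33)}
σ[grade ≠ B]: keep tuples satisfying grade ≠ B → {(A, 23), (A, 31), (C, 28), (C, 31), (D, 34), (F, 24), (F, 3), (F, 8)}
Taking the difference: {(A, 35), (B, 19), (B, 30), (D, 3), (D, 9), (F, 33)}
Taking the union: {(A, 17), (A, 35), (A, 9), (B, 19), (B, 30), (D, 3), (D, 9), (F, 32), (F, 33)}

{(A, 17), (A, 35), (A, 9), (B, 19), (B, 30), (D, 3), (D, 9), (F, 32), (F, 33)}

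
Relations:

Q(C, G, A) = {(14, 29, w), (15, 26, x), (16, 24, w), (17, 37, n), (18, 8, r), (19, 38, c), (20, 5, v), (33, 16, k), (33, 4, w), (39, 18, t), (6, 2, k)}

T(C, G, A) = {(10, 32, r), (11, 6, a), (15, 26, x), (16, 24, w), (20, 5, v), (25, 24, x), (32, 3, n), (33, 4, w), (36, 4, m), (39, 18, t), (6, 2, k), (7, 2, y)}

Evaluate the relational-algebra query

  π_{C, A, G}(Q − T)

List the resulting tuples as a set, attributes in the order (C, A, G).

Set difference of the two operands is {(14, 29, w), (17, 37, n), (18, 8, r), (19, 38, c), (33, 16, k)}.
Projecting to C, A, G: {(14, w, 29), (17, n, 37), (18, r, 8), (19, c, 38), (33, k, 16)}

{(14, w, 29), (17, n, 37), (18, r, 8), (19, c, 38), (33, k, 16)}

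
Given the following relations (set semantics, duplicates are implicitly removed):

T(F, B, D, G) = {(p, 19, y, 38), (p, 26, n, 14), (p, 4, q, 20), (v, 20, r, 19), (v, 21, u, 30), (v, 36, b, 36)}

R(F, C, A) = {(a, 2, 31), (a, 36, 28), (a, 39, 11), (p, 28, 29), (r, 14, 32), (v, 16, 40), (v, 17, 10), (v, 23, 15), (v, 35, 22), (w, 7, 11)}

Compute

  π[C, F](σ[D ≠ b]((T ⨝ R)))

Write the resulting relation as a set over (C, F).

T ⋈ R (natural join on F): {(p, 19, y, 38, 28, 29), (p, 26, n, 14, 28, 29), (p, 4, q, 20, 28, 29), (v, 20, r, 19, 16, 40), (v, 20, r, 19, 17, 10), (v, 20, r, 19, 23, 15), (v, 20, r, 19, 35, 22), (v, 21, u, 30, 16, 40), (v, 21, u, 30, 17, 10), (v, 21, u, 30, 23, 15), (v, 21, u, 30, 35, 22), (v, 36, b, 36, 16, 40), (v, 36, b, 36, 17, 10), (v, 36, b, 36, 23, 15), (v, 36, b, 36, 35, 22)}
Apply σ_{D ≠ b}; surviving tuples: {(p, 19, y, 38, 28, 29), (p, 26, n, 14, 28, 29), (p, 4, q, 20, 28, 29), (v, 20, r, 19, 16, 40), (v, 20, r, 19, 17, 10), (v, 20, r, 19, 23, 15), (v, 20, r, 19, 35, 22), (v, 21, u, 30, 16, 40), (v, 21, u, 30, 17, 10), (v, 21, u, 30, 23, 15), (v, 21, u, 30, 35, 22)}
π[C, F]: project onto (C, F) (6 duplicate(s) eliminated) → {(16, v), (17, v), (23, v), (28, p), (35, v)}

{(16, v), (17, v), (23, v), (28, p), (35, v)}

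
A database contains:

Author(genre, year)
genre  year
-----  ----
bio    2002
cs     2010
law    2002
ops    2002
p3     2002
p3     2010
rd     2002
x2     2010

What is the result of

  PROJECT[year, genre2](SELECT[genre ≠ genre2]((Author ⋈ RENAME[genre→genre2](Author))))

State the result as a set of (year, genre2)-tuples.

ρ[genre→genre2]: schema becomes (genre2, year); tuples unchanged.
Natural join on year: {(bio, 2002, bio), (bio, 2002, law), (bio, 2002, ops), (bio, 2002, p3), (bio, 2002, rd), (cs, 2010, cs), (cs, 2010, p3), (cs, 2010, x2), (law, 2002, bio), (law, 2002, law), (law, 2002, ops), (law, 2002, p3), (law, 2002, rd), (ops, 2002, bio), (ops, 2002, law), (ops, 2002, ops), (ops, 2002, p3), (ops, 2002, rd), (p3, 2002, bio), (p3, 2002, law), (p3, 2002, ops), (p3, 2002, p3), (p3, 2002, rd), (p3, 2010, cs), (p3, 2010, p3), (p3, 2010, x2), (rd, 2002, bio), (rd, 2002, law), (rd, 2002, ops), (rd, 2002, p3), (rd, 2002, rd), (x2, 2010, cs), (x2, 2010, p3), (x2, 2010, x2)}
Filtering on genre ≠ genre2 leaves {(bio, 2002, law), (bio, 2002, ops), (bio, 2002, p3), (bio, 2002, rd), (cs, 2010, p3), (cs, 2010, x2), (law, 2002, bio), (law, 2002, ops), (law, 2002, p3), (law, 2002, rd), (ops, 2002, bio), (ops, 2002, law), (ops, 2002, p3), (ops, 2002, rd), (p3, 2002, bio), (p3, 2002, law), (p3, 2002, ops), (p3, 2002, rd), (p3, 2010, cs), (p3, 2010, x2), (rd, 2002, bio), (rd, 2002, law), (rd, 2002, ops), (rd, 2002, p3), (x2, 2010, cs), (x2, 2010, p3)}.
Keep only column(s) year, genre2 (18 duplicate(s) eliminated): {(2002, bio), (2002, law), (2002, ops), (2002, p3), (2002, rd), (2010, cs), (2010, p3), (2010, x2)}

{(2002, bio), (2002, law), (2002, ops), (2002, p3), (2002, rd), (2010, cs), (2010, p3), (2010, x2)}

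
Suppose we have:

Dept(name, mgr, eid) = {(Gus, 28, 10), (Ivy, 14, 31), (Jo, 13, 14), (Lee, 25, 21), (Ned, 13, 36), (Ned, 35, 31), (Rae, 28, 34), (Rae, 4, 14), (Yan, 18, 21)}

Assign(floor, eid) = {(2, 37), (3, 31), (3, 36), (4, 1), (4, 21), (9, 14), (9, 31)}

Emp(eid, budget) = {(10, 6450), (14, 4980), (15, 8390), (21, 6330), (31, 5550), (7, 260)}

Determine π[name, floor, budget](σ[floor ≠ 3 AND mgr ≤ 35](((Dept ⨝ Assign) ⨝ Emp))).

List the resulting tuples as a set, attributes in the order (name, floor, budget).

{(Ivy, 9, 5550), (Jo, 9, 4980), (Lee, 4, 6330), (Ned, 9, 5550), (Rae, 9, 4980), (Yan, 4, 6330)}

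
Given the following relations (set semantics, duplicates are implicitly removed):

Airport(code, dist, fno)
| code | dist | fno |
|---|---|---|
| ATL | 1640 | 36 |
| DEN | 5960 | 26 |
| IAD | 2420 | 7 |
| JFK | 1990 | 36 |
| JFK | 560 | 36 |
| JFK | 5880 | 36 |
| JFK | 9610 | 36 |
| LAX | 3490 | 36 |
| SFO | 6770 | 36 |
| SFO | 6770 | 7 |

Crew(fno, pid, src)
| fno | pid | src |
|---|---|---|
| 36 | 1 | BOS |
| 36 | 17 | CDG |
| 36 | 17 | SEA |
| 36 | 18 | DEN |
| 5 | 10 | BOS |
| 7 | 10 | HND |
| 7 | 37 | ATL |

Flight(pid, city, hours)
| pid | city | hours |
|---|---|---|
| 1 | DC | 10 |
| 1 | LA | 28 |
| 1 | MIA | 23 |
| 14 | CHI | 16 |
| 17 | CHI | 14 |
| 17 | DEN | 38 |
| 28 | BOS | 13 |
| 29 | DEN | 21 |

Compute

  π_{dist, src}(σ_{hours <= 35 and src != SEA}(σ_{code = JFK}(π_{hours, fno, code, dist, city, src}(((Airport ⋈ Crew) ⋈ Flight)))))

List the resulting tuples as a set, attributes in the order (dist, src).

{(1990, BOS), (1990, CDG), (560, BOS), (560, CDG), (5880, BOS), (5880, CDG), (9610, BOS), (9610, CDG)}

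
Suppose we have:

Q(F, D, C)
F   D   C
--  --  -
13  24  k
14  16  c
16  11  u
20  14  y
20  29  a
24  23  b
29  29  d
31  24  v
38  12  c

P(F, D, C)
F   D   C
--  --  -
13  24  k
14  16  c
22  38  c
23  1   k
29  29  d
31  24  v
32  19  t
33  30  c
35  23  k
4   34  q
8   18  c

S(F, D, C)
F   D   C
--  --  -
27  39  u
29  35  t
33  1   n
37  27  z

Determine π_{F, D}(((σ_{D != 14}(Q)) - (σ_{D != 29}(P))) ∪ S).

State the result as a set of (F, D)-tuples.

Selection D != 14: {(13, 24, k), (14, 16, c), (16, 11, u), (20, 29, a), (24, 23, b), (29, 29, d), (31, 24, v), (38, 12, c)}
Selection D != 29: {(13, 24, k), (14, 16, c), (22, 38, c), (23, 1, k), (31, 24, v), (32, 19, t), (33, 30, c), (35, 23, k), (4, 34, q), (8, 18, c)}
Taking the difference: {(16, 11, u), (20, 29, a), (24, 23, b), (29, 29, d), (38, 12, c)}
Taking the union: {(16, 11, u), (20, 29, a), (24, 23, b), (27, 39, u), (29, 29, d), (29, 35, t), (33, 1, n), (37, 27, z), (38, 12, c)}
Projecting to F, D: {(16, 11), (20, 29), (24, 23), (27, 39), (29, 29), (29, 35), (33, 1), (37, 27), (38, 12)}

{(16, 11), (20, 29), (24, 23), (27, 39), (29, 29), (29, 35), (33, 1), (37, 27), (38, 12)}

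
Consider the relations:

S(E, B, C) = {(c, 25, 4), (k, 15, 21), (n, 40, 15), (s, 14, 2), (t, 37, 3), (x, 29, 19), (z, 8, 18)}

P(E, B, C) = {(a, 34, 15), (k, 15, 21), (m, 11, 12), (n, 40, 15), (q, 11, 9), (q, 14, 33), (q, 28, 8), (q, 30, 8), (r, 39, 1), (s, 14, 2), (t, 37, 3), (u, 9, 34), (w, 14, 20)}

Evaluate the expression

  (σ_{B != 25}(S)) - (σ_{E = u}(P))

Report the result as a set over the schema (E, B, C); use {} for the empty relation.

Selection B != 25: {(k, 15, 21), (n, 40, 15), (s, 14, 2), (t, 37, 3), (x, 29, 19), (z, 8, 18)}
Selection E = u: {(u, 9, 34)}
Taking the difference: {(k, 15, 21), (n, 40, 15), (s, 14, 2), (t, 37, 3), (x, 29, 19), (z, 8, 18)}

{(k, 15, 21), (n, 40, 15), (s, 14, 2), (t, 37, 3), (x, 29, 19), (z, 8, 18)}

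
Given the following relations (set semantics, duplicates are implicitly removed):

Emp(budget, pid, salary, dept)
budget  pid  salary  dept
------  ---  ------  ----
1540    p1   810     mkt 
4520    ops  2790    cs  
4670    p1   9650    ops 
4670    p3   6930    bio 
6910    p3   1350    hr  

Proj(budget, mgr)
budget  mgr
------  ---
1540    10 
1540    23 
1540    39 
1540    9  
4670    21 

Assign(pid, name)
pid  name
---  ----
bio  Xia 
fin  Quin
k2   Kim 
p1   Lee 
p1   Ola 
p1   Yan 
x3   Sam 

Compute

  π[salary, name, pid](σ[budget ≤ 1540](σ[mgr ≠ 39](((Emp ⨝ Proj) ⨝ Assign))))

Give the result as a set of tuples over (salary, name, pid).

Emp ⋈ Proj (natural join on budget): {(1540, p1, 810, mkt, 10), (1540, p1, 810, mkt, 23), (1540, p1, 810, mkt, 39), (1540, p1, 810, mkt, 9), (4670, p1, 9650, ops, 21), (4670, p3, 6930, bio, 21)}
(Emp ⨝ Proj) ⋈ Assign (natural join on pid): {(1540, p1, 810, mkt, 10, Lee), (1540, p1, 810, mkt, 10, Ola), (1540, p1, 810, mkt, 10, Yan), (1540, p1, 810, mkt, 23, Lee), (1540, p1, 810, mkt, 23, Ola), (1540, p1, 810, mkt, 23, Yan), (1540, p1, 810, mkt, 39, Lee), (1540, p1, 810, mkt, 39, Ola), (1540, p1, 810, mkt, 39, Yan), (1540, p1, 810, mkt, 9, Lee), (1540, p1, 810, mkt, 9, Ola), (1540, p1, 810, mkt, 9, Yan), (4670, p1, 9650, ops, 21, Lee), (4670, p1, 9650, ops, 21, Ola), (4670, p1, 9650, ops, 21, Yan)}
σ[mgr ≠ 39]: keep tuples satisfying mgr ≠ 39 → {(1540, p1, 810, mkt, 10, Lee), (1540, p1, 810, mkt, 10, Ola), (1540, p1, 810, mkt, 10, Yan), (1540, p1, 810, mkt, 23, Lee), (1540, p1, 810, mkt, 23, Ola), (1540, p1, 810, mkt, 23, Yan), (1540, p1, 810, mkt, 9, Lee), (1540, p1, 810, mkt, 9, Ola), (1540, p1, 810, mkt, 9, Yan), (4670, p1, 9650, ops, 21, Lee), (4670, p1, 9650, ops, 21, Ola), (4670, p1, 9650, ops, 21, Yan)}
σ[budget ≤ 1540]: keep tuples satisfying budget ≤ 1540 → {(1540, p1, 810, mkt, 10, Lee), (1540, p1, 810, mkt, 10, Ola), (1540, p1, 810, mkt, 10, Yan), (1540, p1, 810, mkt, 23, Lee), (1540, p1, 810, mkt, 23, Ola), (1540, p1, 810, mkt, 23, Yan), (1540, p1, 810, mkt, 9, Lee), (1540, p1, 810, mkt, 9, Ola), (1540, p1, 810, mkt, 9, Yan)}
π[salary, name, pid]: project onto (salary, name, pid) (6 duplicate(s) eliminated) → {(810, Lee, p1), (810, Ola, p1), (810, Yan, p1)}

{(810, Lee, p1), (810, Ola, p1), (810, Yan, p1)}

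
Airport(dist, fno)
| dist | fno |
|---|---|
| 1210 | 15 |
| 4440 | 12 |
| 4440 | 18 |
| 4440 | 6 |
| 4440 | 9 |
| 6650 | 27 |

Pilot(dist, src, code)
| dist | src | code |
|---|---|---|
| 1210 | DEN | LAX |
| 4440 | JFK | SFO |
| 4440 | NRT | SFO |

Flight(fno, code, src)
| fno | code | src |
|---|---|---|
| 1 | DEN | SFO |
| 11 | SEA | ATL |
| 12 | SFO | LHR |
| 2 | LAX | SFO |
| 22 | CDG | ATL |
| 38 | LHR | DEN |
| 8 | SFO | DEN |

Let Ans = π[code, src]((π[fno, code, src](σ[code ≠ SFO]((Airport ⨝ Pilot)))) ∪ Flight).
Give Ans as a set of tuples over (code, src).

Joining Airport and Pilot on dist yields {(1210, 15, DEN, LAX), (4440, 12, JFK, SFO), (4440, 12, NRT, SFO), (4440, 18, JFK, SFO), (4440, 18, NRT, SFO), (4440, 6, JFK, SFO), (4440, 6, NRT, SFO), (4440, 9, JFK, SFO), (4440, 9, NRT, SFO)}.
Filtering on code ≠ SFO leaves {(1210, 15, DEN, LAX)}.
Projecting to fno, code, src: {(15, LAX, DEN)}
Set union of the two operands is {(1, DEN, SFO), (11, SEA, ATL), (12, SFO, LHR), (15, LAX, DEN), (2, LAX, SFO), (22, CDG, ATL), (38, LHR, DEN), (8, SFO, DEN)}.
Projecting to code, src: {(CDG, ATL), (DEN, SFO), (LAX, DEN), (LAX, SFO), (LHR, DEN), (SEA, ATL), (SFO, DEN), (SFO, LHR)}

{(CDG, ATL), (DEN, SFO), (LAX, DEN), (LAX, SFO), (LHR, DEN), (SEA, ATL), (SFO, DEN), (SFO, LHR)}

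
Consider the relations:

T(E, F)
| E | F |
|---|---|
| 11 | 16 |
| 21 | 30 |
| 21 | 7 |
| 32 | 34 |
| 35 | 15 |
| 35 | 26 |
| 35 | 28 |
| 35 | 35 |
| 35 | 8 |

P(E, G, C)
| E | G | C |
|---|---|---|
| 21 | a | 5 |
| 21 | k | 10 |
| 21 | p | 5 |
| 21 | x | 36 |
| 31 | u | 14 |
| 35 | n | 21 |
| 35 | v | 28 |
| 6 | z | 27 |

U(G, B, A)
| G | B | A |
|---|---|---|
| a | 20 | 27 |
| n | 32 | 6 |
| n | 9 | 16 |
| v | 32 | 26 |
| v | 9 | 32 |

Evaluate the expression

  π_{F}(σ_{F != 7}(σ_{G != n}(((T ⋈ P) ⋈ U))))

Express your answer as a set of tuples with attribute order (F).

{15, 26, 28, 30, 35, 8}

Joining T and P on E yields {(21, 30, a, 5), (21, 30, k, 10), (21, 30, p, 5), (21, 30, x, 36), (21, 7, a, 5), (21, 7, k, 10), (21, 7, p, 5), (21, 7, x, 36), (35, 15, n, 21), (35, 15, v, 28), (35, 26, n, 21), (35, 26, v, 28), (35, 28, n, 21), (35, 28, v, 28), (35, 35, n, 21), (35, 35, v, 28), (35, 8, n, 21), (35, 8, v, 28)}.
Joining (T ⋈ P) and U on G yields {(21, 30, a, 5, 20, 27), (21, 7, a, 5, 20, 27), (35, 15, n, 21, 32, 6), (35, 15, n, 21, 9, 16), (35, 15, v, 28, 32, 26), (35, 15, v, 28, 9, 32), (35, 26, n, 21, 32, 6), (35, 26, n, 21, 9, 16), (35, 26, v, 28, 32, 26), (35, 26, v, 28, 9, 32), (35, 28, n, 21, 32, 6), (35, 28, n, 21, 9, 16), (35, 28, v, 28, 32, 26), (35, 28, v, 28, 9, 32), (35, 35, n, 21, 32, 6), (35, 35, n, 21, 9, 16), (35, 35, v, 28, 32, 26), (35, 35, v, 28, 9, 32), (35, 8, n, 21, 32, 6), (35, 8, n, 21, 9, 16), (35, 8, v, 28, 32, 26), (35, 8, v, 28, 9, 32)}.
Apply σ_{G != n}; surviving tuples: {(21, 30, a, 5, 20, 27), (21, 7, a, 5, 20, 27), (35, 15, v, 28, 32, 26), (35, 15, v, 28, 9, 32), (35, 26, v, 28, 32, 26), (35, 26, v, 28, 9, 32), (35, 28, v, 28, 32, 26), (35, 28, v, 28, 9, 32), (35, 35, v, 28, 32, 26), (35, 35, v, 28, 9, 32), (35, 8, v, 28, 32, 26), (35, 8, v, 28, 9, 32)}
Apply σ_{F != 7}; surviving tuples: {(21, 30, a, 5, 20, 27), (35, 15, v, 28, 32, 26), (35, 15, v, 28, 9, 32), (35, 26, v, 28, 32, 26), (35, 26, v, 28, 9, 32), (35, 28, v, 28, 32, 26), (35, 28, v, 28, 9, 32), (35, 35, v, 28, 32, 26), (35, 35, v, 28, 9, 32), (35, 8, v, 28, 32, 26), (35, 8, v, 28, 9, 32)}
π_{F} gives {15, 26, 28, 30, 35, 8} (5 duplicate(s) eliminated).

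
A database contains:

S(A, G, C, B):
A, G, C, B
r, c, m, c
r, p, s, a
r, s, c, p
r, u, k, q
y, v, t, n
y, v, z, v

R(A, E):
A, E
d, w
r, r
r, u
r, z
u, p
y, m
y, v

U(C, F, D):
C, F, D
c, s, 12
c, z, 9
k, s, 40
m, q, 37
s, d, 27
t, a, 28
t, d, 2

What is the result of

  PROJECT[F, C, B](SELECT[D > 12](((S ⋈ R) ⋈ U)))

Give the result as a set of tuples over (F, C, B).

{(a, t, n), (d, s, a), (q, m, c), (s, k, q)}

Natural join on A: {(r, c, m, c, r), (r, c, m, c, u), (r, c, m, c, z), (r, p, s, a, r), (r, p, s, a, u), (r, p, s, a, z), (r, s, c, p, r), (r, s, c, p, u), (r, s, c, p, z), (r, u, k, q, r), (r, u, k, q, u), (r, u, k, q, z), (y, v, t, n, m), (y, v, t, n, v), (y, v, z, v, m), (y, v, z, v, v)}
Natural join on C: {(r, c, m, c, r, q, 37), (r, c, m, c, u, q, 37), (r, c, m, c, z, q, 37), (r, p, s, a, r, d, 27), (r, p, s, a, u, d, 27), (r, p, s, a, z, d, 27), (r, s, c, p, r, s, 12), (r, s, c, p, r, z, 9), (r, s, c, p, u, s, 12), (r, s, c, p, u, z, 9), (r, s, c, p, z, s, 12), (r, s, c, p, z, z, 9), (r, u, k, q, r, s, 40), (r, u, k, q, u, s, 40), (r, u, k, q, z, s, 40), (y, v, t, n, m, a, 28), (y, v, t, n, m, d, 2), (y, v, t, n, v, a, 28), (y, v, t, n, v, d, 2)}
Selection D > 12: {(r, c, m, c, r, q, 37), (r, c, m, c, u, q, 37), (r, c, m, c, z, q, 37), (r, p, s, a, r, d, 27), (r, p, s, a, u, d, 27), (r, p, s, a, z, d, 27), (r, u, k, q, r, s, 40), (r, u, k, q, u, s, 40), (r, u, k, q, z, s, 40), (y, v, t, n, m, a, 28), (y, v, t, n, v, a, 28)}
Keep only column(s) F, C, B (7 duplicate(s) eliminated): {(a, t, n), (d, s, a), (q, m, c), (s, k, q)}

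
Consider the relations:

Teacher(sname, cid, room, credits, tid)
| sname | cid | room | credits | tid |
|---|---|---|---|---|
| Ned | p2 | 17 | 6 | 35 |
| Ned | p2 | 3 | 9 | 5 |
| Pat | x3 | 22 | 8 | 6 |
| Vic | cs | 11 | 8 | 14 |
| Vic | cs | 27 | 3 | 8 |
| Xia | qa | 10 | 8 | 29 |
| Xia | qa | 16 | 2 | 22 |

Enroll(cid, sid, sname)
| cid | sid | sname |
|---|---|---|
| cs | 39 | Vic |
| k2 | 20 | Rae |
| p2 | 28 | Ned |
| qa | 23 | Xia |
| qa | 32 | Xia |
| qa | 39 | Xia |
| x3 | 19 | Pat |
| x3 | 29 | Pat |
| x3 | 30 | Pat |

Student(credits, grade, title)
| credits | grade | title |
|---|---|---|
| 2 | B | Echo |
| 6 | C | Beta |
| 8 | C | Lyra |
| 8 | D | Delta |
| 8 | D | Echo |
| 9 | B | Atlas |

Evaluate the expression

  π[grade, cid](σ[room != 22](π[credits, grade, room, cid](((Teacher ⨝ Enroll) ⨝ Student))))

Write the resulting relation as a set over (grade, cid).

{(B, p2), (B, qa), (C, cs), (C, p2), (C, qa), (D, cs), (D, qa)}

Natural join on sname, cid: {(Ned, p2, 17, 6, 35, 28), (Ned, p2, 3, 9, 5, 28), (Pat, x3, 22, 8, 6, 19), (Pat, x3, 22, 8, 6, 29), (Pat, x3, 22, 8, 6, 30), (Vic, cs, 11, 8, 14, 39), (Vic, cs, 27, 3, 8, 39), (Xia, qa, 10, 8, 29, 23), (Xia, qa, 10, 8, 29, 32), (Xia, qa, 10, 8, 29, 39), (Xia, qa, 16, 2, 22, 23), (Xia, qa, 16, 2, 22, 32), (Xia, qa, 16, 2, 22, 39)}
Natural join on credits: {(Ned, p2, 17, 6, 35, 28, C, Beta), (Ned, p2, 3, 9, 5, 28, B, Atlas), (Pat, x3, 22, 8, 6, 19, C, Lyra), (Pat, x3, 22, 8, 6, 19, D, Delta), (Pat, x3, 22, 8, 6, 19, D, Echo), (Pat, x3, 22, 8, 6, 29, C, Lyra), (Pat, x3, 22, 8, 6, 29, D, Delta), (Pat, x3, 22, 8, 6, 29, D, Echo), (Pat, x3, 22, 8, 6, 30, C, Lyra), (Pat, x3, 22, 8, 6, 30, D, Delta), (Pat, x3, 22, 8, 6, 30, D, Echo), (Vic, cs, 11, 8, 14, 39, C, Lyra), (Vic, cs, 11, 8, 14, 39, D, Delta), (Vic, cs, 11, 8, 14, 39, D, Echo), (Xia, qa, 10, 8, 29, 23, C, Lyra), (Xia, qa, 10, 8, 29, 23, D, Delta), (Xia, qa, 10, 8, 29, 23, D, Echo), (Xia, qa, 10, 8, 29, 32, C, Lyra), (Xia, qa, 10, 8, 29, 32, D, Delta), (Xia, qa, 10, 8, 29, 32, D, Echo), (Xia, qa, 10, 8, 29, 39, C, Lyra), (Xia, qa, 10, 8, 29, 39, D, Delta), (Xia, qa, 10, 8, 29, 39, D, Echo), (Xia, qa, 16, 2, 22, 23, B, Echo), (Xia, qa, 16, 2, 22, 32, B, Echo), (Xia, qa, 16, 2, 22, 39, B, Echo)}
Keep only column(s) credits, grade, room, cid (17 duplicate(s) eliminated): {(2, B, 16, qa), (6, C, 17, p2), (8, C, 10, qa), (8, C, 11, cs), (8, C, 22, x3), (8, D, 10, qa), (8, D, 11, cs), (8, D, 22, x3), (9, B, 3, p2)}
σ[room != 22]: keep tuples satisfying room != 22 → {(2, B, 16, qa), (6, C, 17, p2), (8, C, 10, qa), (8, C, 11, cs), (8, D, 10, qa), (8, D, 11, cs), (9, B, 3, p2)}
Keep only column(s) grade, cid: {(B, p2), (B, qa), (C, cs), (C, p2), (C, qa), (D, cs), (D, qa)}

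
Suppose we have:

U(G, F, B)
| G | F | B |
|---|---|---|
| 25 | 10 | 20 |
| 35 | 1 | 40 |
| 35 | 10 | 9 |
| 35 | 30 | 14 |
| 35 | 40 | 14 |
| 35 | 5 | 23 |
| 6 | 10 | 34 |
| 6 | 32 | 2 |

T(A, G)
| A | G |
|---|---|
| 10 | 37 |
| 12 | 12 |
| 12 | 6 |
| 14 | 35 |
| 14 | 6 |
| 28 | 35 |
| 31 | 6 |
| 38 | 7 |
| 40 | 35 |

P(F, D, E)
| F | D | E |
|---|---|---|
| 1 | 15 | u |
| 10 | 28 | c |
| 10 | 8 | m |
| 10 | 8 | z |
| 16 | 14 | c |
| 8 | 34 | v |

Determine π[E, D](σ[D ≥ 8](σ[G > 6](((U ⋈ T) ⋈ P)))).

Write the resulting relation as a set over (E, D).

Joining U and T on G yields {(35, 1, 40, 14), (35, 1, 40, 28), (35, 1, 40, 40), (35, 10, 9, 14), (35, 10, 9, 28), (35, 10, 9, 40), (35, 30, 14, 14), (35, 30, 14, 28), (35, 30, 14, 40), (35, 40, 14, 14), (35, 40, 14, 28), (35, 40, 14, 40), (35, 5, 23, 14), (35, 5, 23, 28), (35, 5, 23, 40), (6, 10, 34, 12), (6, 10, 34, 14), (6, 10, 34, 31), (6, 32, 2, 12), (6, 32, 2, 14), (6, 32, 2, 31)}.
Joining (U ⋈ T) and P on F yields {(35, 1, 40, 14, 15, u), (35, 1, 40, 28, 15, u), (35, 1, 40, 40, 15, u), (35, 10, 9, 14, 28, c), (35, 10, 9, 14, 8, m), (35, 10, 9, 14, 8, z), (35, 10, 9, 28, 28, c), (35, 10, 9, 28, 8, m), (35, 10, 9, 28, 8, z), (35, 10, 9, 40, 28, c), (35, 10, 9, 40, 8, m), (35, 10, 9, 40, 8, z), (6, 10, 34, 12, 28, c), (6, 10, 34, 12, 8, m), (6, 10, 34, 12, 8, z), (6, 10, 34, 14, 28, c), (6, 10, 34, 14, 8, m), (6, 10, 34, 14, 8, z), (6, 10, 34, 31, 28, c), (6, 10, 34, 31, 8, m), (6, 10, 34, 31, 8, z)}.
Filtering on G > 6 leaves {(35, 1, 40, 14, 15, u), (35, 1, 40, 28, 15, u), (35, 1, 40, 40, 15, u), (35, 10, 9, 14, 28, c), (35, 10, 9, 14, 8, m), (35, 10, 9, 14, 8, z), (35, 10, 9, 28, 28, c), (35, 10, 9, 28, 8, m), (35, 10, 9, 28, 8, z), (35, 10, 9, 40, 28, c), (35, 10, 9, 40, 8, m), (35, 10, 9, 40, 8, z)}.
Filtering on D ≥ 8 leaves {(35, 1, 40, 14, 15, u), (35, 1, 40, 28, 15, u), (35, 1, 40, 40, 15, u), (35, 10, 9, 14, 28, c), (35, 10, 9, 14, 8, m), (35, 10, 9, 14, 8, z), (35, 10, 9, 28, 28, c), (35, 10, 9, 28, 8, m), (35, 10, 9, 28, 8, z), (35, 10, 9, 40, 28, c), (35, 10, 9, 40, 8, m), (35, 10, 9, 40, 8, z)}.
Keep only column(s) E, D (8 duplicate(s) eliminated): {(c, 28), (m, 8), (u, 15), (z, 8)}

{(c, 28), (m, 8), (u, 15), (z, 8)}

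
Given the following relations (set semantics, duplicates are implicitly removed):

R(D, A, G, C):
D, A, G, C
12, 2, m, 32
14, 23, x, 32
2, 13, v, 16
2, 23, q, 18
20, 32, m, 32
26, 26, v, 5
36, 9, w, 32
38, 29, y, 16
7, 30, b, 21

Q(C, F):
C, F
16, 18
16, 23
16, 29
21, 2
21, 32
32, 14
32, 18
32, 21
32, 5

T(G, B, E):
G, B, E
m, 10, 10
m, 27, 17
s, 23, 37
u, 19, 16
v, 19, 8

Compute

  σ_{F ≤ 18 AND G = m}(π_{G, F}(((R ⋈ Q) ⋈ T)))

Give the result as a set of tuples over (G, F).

{(m, 14), (m, 18), (m, 5)}

Joining R and Q on C yields {(12, 2, m, 32, 14), (12, 2, m, 32, 18), (12, 2, m, 32, 21), (12, 2, m, 32, 5), (14, 23, x, 32, 14), (14, 23, x, 32, 18), (14, 23, x, 32, 21), (14, 23, x, 32, 5), (2, 13, v, 16, 18), (2, 13, v, 16, 23), (2, 13, v, 16, 29), (20, 32, m, 32, 14), (20, 32, m, 32, 18), (20, 32, m, 32, 21), (20, 32, m, 32, 5), (36, 9, w, 32, 14), (36, 9, w, 32, 18), (36, 9, w, 32, 21), (36, 9, w, 32, 5), (38, 29, y, 16, 18), (38, 29, y, 16, 23), (38, 29, y, 16, 29), (7, 30, b, 21, 2), (7, 30, b, 21, 32)}.
Joining (R ⋈ Q) and T on G yields {(12, 2, m, 32, 14, 10, 10), (12, 2, m, 32, 14, 27, 17), (12, 2, m, 32, 18, 10, 10), (12, 2, m, 32, 18, 27, 17), (12, 2, m, 32, 21, 10, 10), (12, 2, m, 32, 21, 27, 17), (12, 2, m, 32, 5, 10, 10), (12, 2, m, 32, 5, 27, 17), (2, 13, v, 16, 18, 19, 8), (2, 13, v, 16, 23, 19, 8), (2, 13, v, 16, 29, 19, 8), (20, 32, m, 32, 14, 10, 10), (20, 32, m, 32, 14, 27, 17), (20, 32, m, 32, 18, 10, 10), (20, 32, m, 32, 18, 27, 17), (20, 32, m, 32, 21, 10, 10), (20, 32, m, 32, 21, 27, 17), (20, 32, m, 32, 5, 10, 10), (20, 32, m, 32, 5, 27, 17)}.
π_{G, F} gives {(m, 14), (m, 18), (m, 21), (m, 5), (v, 18), (v, 23), (v, 29)} (12 duplicate(s) eliminated).
σ[F ≤ 18 AND G = m]: keep tuples satisfying F ≤ 18 AND G = m → {(m, 14), (m, 18), (m, 5)}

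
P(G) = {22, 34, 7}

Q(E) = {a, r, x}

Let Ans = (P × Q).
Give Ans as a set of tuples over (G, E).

{(22, a), (22, r), (22, x), (34, a), (34, r), (34, x), (7, a), (7, r), (7, x)}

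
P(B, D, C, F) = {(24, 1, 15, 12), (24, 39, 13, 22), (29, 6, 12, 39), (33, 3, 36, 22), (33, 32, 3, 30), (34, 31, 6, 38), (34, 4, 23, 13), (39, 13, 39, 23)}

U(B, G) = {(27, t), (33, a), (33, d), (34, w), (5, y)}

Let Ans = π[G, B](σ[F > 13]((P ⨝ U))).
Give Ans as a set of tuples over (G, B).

{(a, 33), (d, 33), (w, 34)}

Joining P and U on B yields {(33, 3, 36, 22, a), (33, 3, 36, 22, d), (33, 32, 3, 30, a), (33, 32, 3, 30, d), (34, 31, 6, 38, w), (34, 4, 23, 13, w)}.
Filtering on F > 13 leaves {(33, 3, 36, 22, a), (33, 3, 36, 22, d), (33, 32, 3, 30, a), (33, 32, 3, 30, d), (34, 31, 6, 38, w)}.
Keep only column(s) G, B (2 duplicate(s) eliminated): {(a, 33), (d, 33), (w, 34)}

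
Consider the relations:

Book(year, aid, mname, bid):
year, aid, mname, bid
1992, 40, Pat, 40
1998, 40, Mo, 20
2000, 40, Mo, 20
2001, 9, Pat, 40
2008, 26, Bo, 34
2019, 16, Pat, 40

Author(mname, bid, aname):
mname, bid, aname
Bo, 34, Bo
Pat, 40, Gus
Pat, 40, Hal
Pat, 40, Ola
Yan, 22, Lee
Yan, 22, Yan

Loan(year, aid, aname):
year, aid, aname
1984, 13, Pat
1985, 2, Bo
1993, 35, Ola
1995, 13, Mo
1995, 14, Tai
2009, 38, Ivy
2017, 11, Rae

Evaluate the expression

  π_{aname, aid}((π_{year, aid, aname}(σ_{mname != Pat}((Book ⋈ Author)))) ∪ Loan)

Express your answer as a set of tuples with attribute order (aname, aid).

{(Bo, 2), (Bo, 26), (Ivy, 38), (Mo, 13), (Ola, 35), (Pat, 13), (Rae, 11), (Tai, 14)}

Natural join on mname, bid: {(1992, 40, Pat, 40, Gus), (1992, 40, Pat, 40, Hal), (1992, 40, Pat, 40, Ola), (2001, 9, Pat, 40, Gus), (2001, 9, Pat, 40, Hal), (2001, 9, Pat, 40, Ola), (2008, 26, Bo, 34, Bo), (2019, 16, Pat, 40, Gus), (2019, 16, Pat, 40, Hal), (2019, 16, Pat, 40, Ola)}
Apply σ_{mname != Pat}; surviving tuples: {(2008, 26, Bo, 34, Bo)}
Keep only column(s) year, aid, aname: {(2008, 26, Bo)}
Union: {(2008, 26, Bo)} with {(1984, 13, Pat), (1985, 2, Bo), (1993, 35, Ola), (1995, 13, Mo), (1995, 14, Tai), (2009, 38, Ivy), (2017, 11, Rae)} → {(1984, 13, Pat), (1985, 2, Bo), (1993, 35, Ola), (1995, 13, Mo), (1995, 14, Tai), (2008, 26, Bo), (2009, 38, Ivy), (2017, 11, Rae)}
Keep only column(s) aname, aid: {(Bo, 2), (Bo, 26), (Ivy, 38), (Mo, 13), (Ola, 35), (Pat, 13), (Rae, 11), (Tai, 14)}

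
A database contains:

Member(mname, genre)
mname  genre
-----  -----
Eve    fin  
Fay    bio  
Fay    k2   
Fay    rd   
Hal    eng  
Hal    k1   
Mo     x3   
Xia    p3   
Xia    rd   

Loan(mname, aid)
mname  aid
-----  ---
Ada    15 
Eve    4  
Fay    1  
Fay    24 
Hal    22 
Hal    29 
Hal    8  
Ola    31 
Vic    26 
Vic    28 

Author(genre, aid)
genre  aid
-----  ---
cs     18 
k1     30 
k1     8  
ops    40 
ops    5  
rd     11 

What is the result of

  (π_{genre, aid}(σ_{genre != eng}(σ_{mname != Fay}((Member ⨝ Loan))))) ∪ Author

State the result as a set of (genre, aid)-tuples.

Joining Member and Loan on mname yields {(Eve, fin, 4), (Fay, bio, 1), (Fay, bio, 24), (Fay, k2, 1), (Fay, k2, 24), (Fay, rd, 1), (Fay, rd, 24), (Hal, eng, 22), (Hal, eng, 29), (Hal, eng, 8), (Hal, k1, 22), (Hal, k1, 29), (Hal, k1, 8)}.
Apply σ_{mname != Fay}; surviving tuples: {(Eve, fin, 4), (Hal, eng, 22), (Hal, eng, 29), (Hal, eng, 8), (Hal, k1, 22), (Hal, k1, 29), (Hal, k1, 8)}
Apply σ_{genre != eng}; surviving tuples: {(Eve, fin, 4), (Hal, k1, 22), (Hal, k1, 29), (Hal, k1, 8)}
π[genre, aid]: project onto (genre, aid) → {(fin, 4), (k1, 22), (k1, 29), (k1, 8)}
Union: {(fin, 4), (k1, 22), (k1, 29), (k1, 8)} with {(cs, 18), (k1, 30), (k1, 8), (ops, 40), (ops, 5), (rd, 11)} → {(cs, 18), (fin, 4), (k1, 22), (k1, 29), (k1, 30), (k1, 8), (ops, 40), (ops, 5), (rd, 11)}

{(cs, 18), (fin, 4), (k1, 22), (k1, 29), (k1, 30), (k1, 8), (ops, 40), (ops, 5), (rd, 11)}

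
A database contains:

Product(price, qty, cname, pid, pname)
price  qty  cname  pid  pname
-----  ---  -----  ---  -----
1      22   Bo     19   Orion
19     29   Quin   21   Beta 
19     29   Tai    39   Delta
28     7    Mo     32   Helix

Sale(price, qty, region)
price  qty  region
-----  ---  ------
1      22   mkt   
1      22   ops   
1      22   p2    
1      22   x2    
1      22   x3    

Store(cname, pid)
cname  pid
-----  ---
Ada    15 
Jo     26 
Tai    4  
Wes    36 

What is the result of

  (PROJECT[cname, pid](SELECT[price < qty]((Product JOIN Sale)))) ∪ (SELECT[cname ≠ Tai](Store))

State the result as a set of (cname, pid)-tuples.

Joining Product and Sale on price, qty yields {(1, 22, Bo, 19, Orion, mkt), (1, 22, Bo, 19, Orion, ops), (1, 22, Bo, 19, Orion, p2), (1, 22, Bo, 19, Orion, x2), (1, 22, Bo, 19, Orion, x3)}.
Filtering on price < qty leaves {(1, 22, Bo, 19, Orion, mkt), (1, 22, Bo, 19, Orion, ops), (1, 22, Bo, 19, Orion, p2), (1, 22, Bo, 19, Orion, x2), (1, 22, Bo, 19, Orion, x3)}.
Projecting to cname, pid (4 duplicate(s) eliminated): {(Bo, 19)}
Filtering on cname ≠ Tai leaves {(Ada, 15), (Jo, 26), (Wes, 36)}.
Union: {(Bo, 19)} with {(Ada, 15), (Jo, 26), (Wes, 36)} → {(Ada, 15), (Bo, 19), (Jo, 26), (Wes, 36)}

{(Ada, 15), (Bo, 19), (Jo, 26), (Wes, 36)}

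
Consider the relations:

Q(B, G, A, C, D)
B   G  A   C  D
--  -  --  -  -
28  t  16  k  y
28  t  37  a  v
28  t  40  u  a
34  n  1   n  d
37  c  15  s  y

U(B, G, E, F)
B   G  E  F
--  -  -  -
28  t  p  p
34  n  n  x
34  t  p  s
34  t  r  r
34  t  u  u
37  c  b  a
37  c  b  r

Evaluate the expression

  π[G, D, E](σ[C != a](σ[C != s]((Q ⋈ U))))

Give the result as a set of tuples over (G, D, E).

Q ⋈ U (natural join on B, G): {(28, t, 16, k, y, p, p), (28, t, 37, a, v, p, p), (28, t, 40, u, a, p, p), (34, n, 1, n, d, n, x), (37, c, 15, s, y, b, a), (37, c, 15, s, y, b, r)}
σ[C != s]: keep tuples satisfying C != s → {(28, t, 16, k, y, p, p), (28, t, 37, a, v, p, p), (28, t, 40, u, a, p, p), (34, n, 1, n, d, n, x)}
σ[C != a]: keep tuples satisfying C != a → {(28, t, 16, k, y, p, p), (28, t, 40, u, a, p, p), (34, n, 1, n, d, n, x)}
Projecting to G, D, E: {(n, d, n), (t, a, p), (t, y, p)}

{(n, d, n), (t, a, p), (t, y, p)}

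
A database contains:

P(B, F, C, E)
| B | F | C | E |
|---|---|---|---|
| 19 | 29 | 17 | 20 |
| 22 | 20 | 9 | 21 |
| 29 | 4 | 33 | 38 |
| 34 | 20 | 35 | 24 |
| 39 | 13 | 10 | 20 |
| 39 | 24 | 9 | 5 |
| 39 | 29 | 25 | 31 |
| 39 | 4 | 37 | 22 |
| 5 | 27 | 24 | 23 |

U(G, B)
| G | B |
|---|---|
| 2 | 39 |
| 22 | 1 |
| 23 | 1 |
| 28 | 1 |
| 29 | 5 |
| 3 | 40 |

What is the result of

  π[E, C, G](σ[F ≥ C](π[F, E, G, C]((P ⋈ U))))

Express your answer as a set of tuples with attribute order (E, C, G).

{(20, 10, 2), (23, 24, 29), (31, 25, 2), (5, 9, 2)}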